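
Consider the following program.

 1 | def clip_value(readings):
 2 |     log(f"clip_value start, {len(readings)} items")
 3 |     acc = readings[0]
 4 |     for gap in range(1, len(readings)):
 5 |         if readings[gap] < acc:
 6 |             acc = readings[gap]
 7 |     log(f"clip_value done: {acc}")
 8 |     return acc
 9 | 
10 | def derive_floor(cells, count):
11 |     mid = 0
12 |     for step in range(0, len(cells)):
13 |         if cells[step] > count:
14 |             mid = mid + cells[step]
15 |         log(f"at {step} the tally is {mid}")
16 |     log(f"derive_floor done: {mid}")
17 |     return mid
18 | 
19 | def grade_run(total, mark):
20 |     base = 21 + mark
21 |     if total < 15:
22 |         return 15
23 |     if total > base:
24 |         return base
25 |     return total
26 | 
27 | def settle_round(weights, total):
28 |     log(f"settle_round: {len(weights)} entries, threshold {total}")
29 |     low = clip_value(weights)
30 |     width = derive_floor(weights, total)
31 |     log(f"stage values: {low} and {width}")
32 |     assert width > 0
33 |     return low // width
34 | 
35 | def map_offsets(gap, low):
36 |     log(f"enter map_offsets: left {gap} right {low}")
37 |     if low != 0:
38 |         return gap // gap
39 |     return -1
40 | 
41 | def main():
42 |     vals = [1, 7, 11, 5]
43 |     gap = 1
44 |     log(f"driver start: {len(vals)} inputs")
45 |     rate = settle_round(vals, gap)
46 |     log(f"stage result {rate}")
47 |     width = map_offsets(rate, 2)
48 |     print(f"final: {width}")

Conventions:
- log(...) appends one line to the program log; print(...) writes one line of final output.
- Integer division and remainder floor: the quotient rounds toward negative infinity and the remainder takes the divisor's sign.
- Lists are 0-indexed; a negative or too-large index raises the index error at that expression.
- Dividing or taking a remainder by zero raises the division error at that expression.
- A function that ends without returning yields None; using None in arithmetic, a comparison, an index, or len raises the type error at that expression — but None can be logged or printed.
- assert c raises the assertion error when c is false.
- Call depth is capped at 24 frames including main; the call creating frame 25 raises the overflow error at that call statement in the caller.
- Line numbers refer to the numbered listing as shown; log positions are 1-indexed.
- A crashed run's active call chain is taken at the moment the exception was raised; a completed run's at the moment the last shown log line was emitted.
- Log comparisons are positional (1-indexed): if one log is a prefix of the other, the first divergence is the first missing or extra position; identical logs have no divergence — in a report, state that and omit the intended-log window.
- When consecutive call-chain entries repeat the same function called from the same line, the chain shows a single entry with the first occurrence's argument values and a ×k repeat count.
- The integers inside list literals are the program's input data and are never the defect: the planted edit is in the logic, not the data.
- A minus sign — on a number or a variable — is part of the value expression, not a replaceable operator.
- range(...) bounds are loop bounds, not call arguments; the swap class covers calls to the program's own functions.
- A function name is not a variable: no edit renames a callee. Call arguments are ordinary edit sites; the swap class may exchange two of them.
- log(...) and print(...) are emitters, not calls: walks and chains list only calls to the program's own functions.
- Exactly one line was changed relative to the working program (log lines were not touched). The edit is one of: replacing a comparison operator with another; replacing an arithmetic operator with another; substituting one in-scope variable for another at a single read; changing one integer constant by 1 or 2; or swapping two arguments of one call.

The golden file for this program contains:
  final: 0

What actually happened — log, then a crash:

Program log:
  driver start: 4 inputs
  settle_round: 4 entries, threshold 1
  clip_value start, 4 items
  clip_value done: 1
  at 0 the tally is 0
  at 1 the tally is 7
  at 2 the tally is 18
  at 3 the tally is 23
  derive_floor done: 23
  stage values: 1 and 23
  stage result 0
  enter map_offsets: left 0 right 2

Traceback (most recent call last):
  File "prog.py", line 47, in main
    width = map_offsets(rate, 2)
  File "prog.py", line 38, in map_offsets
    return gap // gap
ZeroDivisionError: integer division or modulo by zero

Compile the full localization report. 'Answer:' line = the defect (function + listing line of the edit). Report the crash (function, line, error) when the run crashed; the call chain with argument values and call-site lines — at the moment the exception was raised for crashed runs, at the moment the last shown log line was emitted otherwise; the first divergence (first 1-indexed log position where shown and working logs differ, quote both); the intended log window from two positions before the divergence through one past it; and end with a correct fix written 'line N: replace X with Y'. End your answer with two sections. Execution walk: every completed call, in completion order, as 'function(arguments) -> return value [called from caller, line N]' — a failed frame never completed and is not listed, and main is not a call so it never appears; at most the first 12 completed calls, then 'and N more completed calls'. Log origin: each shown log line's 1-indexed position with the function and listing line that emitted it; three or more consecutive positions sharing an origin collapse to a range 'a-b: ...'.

Answer: the defect is in map_offsets at line 38.
Key fact: Every log line matches the working run — the failure is the only observable divergence.
Crash: map_offsets, line 38, ZeroDivisionError.
Call chain: main -> map_offsets(0, 2) (called at line 47).
First divergence: there is none — every log position agrees.
Execution walk:
  clip_value([1, 7, 11, 5]) -> 1  [called from settle_round, line 29]
  derive_floor([1, 7, 11, 5], 1) -> 23  [called from settle_round, line 30]
  settle_round([1, 7, 11, 5], 1) -> 0  [called from main, line 45]
Log line origins:
  1: logged in main at line 44
  2: logged in settle_round at line 28
  3: logged in clip_value at line 2
  4: logged in clip_value at line 7
  5-8: logged in derive_floor at line 15
  9: logged in derive_floor at line 16
  10: logged in settle_round at line 31
  11: logged in main at line 46
  12: logged in map_offsets at line 36
A correct fix: line 38: replace `gap // gap` with `gap // low`.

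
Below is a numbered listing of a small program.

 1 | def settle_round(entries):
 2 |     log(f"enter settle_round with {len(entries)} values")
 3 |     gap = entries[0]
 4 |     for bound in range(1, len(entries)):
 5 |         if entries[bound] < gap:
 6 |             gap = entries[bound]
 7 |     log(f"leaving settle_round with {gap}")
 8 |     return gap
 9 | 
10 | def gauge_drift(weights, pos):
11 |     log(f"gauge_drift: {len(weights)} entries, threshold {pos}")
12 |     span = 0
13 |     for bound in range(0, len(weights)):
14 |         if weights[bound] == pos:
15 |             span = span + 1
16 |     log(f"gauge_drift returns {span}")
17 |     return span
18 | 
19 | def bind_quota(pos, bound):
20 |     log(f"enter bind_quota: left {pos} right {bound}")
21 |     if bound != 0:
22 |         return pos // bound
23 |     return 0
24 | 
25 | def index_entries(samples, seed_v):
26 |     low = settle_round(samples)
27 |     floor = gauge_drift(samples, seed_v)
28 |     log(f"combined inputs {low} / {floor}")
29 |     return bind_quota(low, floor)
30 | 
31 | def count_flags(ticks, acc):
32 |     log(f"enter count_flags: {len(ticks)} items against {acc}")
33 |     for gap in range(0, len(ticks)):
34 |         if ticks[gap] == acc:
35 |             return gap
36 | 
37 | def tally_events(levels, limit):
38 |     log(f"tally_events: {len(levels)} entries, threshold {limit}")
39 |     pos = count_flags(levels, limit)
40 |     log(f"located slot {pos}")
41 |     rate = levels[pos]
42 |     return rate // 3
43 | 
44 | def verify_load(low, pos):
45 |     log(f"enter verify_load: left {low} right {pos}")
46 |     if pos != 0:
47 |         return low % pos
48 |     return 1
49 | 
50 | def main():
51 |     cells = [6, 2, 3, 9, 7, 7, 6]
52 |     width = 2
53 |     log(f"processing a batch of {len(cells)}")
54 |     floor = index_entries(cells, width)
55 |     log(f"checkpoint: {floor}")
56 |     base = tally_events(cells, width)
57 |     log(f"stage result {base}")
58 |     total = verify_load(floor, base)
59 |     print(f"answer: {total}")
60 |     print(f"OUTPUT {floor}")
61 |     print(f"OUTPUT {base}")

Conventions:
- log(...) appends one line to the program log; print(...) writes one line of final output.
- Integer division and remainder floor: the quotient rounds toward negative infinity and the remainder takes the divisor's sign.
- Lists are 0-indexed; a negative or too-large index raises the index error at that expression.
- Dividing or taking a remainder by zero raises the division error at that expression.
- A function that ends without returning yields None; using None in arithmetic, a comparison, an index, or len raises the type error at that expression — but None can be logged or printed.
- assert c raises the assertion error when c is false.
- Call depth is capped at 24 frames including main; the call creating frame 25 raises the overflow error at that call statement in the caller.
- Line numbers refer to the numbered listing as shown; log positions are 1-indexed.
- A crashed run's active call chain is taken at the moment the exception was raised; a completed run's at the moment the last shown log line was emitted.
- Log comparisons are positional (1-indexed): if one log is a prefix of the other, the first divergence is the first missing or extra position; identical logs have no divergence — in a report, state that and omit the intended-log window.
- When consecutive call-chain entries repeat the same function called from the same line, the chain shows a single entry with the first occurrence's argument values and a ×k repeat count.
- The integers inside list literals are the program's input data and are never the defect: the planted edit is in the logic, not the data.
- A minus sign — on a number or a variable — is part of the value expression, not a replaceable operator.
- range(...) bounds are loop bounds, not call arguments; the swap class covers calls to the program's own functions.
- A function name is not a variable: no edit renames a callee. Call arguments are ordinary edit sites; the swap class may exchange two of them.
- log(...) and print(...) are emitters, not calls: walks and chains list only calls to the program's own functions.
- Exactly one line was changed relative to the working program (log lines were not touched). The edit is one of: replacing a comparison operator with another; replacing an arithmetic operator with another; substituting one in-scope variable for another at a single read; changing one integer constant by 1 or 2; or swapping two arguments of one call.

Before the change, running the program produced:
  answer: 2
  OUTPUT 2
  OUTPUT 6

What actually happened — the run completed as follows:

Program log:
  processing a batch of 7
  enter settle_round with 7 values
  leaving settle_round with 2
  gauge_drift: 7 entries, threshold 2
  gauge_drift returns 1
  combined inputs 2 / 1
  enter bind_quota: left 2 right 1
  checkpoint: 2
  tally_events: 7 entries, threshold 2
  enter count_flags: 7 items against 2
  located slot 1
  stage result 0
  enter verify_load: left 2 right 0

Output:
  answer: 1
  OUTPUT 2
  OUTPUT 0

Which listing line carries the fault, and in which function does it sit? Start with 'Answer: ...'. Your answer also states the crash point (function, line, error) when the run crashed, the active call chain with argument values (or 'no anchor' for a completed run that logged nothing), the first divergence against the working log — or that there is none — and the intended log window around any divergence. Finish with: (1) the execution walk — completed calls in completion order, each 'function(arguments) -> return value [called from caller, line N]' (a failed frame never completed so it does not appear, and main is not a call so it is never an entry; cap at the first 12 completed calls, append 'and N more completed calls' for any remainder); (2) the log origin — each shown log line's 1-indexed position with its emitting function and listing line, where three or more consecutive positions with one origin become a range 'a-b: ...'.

Answer: the defect is in tally_events at line 42.
The tell: Log line 12 is where behavior first shows: 'stage result 0' appears instead of 'stage result 6'.
Call chain: main -> verify_load(2, 0) (called at line 58).
First divergence: position 12; shown 'stage result 0' vs intended 'stage result 6'.
Intended log window:
  10: enter count_flags: 7 items against 2
  11: located slot 1
  12: stage result 6
  13: enter verify_load: left 2 right 6
Execution walk:
  settle_round([6, 2, 3, 9, 7, 7, 6]) -> 2  [called from index_entries, line 26]
  gauge_drift([6, 2, 3, 9, 7, 7, 6], 2) -> 1  [called from index_entries, line 27]
  bind_quota(2, 1) -> 2  [called from index_entries, line 29]
  index_entries([6, 2, 3, 9, 7, 7, 6], 2) -> 2  [called from main, line 54]
  count_flags([6, 2, 3, 9, 7, 7, 6], 2) -> 1  [called from tally_events, line 39]
  tally_events([6, 2, 3, 9, 7, 7, 6], 2) -> 0  [called from main, line 56]
  verify_load(2, 0) -> 1  [called from main, line 58]
Origin of each log line:
  1: emitted by main (line 53)
  2: emitted by settle_round (line 2)
  3: emitted by settle_round (line 7)
  4: emitted by gauge_drift (line 11)
  5: emitted by gauge_drift (line 16)
  6: emitted by index_entries (line 28)
  7: emitted by bind_quota (line 20)
  8: emitted by main (line 55)
  9: emitted by tally_events (line 38)
  10: emitted by count_flags (line 32)
  11: emitted by tally_events (line 40)
  12: emitted by main (line 57)
  13: emitted by verify_load (line 45)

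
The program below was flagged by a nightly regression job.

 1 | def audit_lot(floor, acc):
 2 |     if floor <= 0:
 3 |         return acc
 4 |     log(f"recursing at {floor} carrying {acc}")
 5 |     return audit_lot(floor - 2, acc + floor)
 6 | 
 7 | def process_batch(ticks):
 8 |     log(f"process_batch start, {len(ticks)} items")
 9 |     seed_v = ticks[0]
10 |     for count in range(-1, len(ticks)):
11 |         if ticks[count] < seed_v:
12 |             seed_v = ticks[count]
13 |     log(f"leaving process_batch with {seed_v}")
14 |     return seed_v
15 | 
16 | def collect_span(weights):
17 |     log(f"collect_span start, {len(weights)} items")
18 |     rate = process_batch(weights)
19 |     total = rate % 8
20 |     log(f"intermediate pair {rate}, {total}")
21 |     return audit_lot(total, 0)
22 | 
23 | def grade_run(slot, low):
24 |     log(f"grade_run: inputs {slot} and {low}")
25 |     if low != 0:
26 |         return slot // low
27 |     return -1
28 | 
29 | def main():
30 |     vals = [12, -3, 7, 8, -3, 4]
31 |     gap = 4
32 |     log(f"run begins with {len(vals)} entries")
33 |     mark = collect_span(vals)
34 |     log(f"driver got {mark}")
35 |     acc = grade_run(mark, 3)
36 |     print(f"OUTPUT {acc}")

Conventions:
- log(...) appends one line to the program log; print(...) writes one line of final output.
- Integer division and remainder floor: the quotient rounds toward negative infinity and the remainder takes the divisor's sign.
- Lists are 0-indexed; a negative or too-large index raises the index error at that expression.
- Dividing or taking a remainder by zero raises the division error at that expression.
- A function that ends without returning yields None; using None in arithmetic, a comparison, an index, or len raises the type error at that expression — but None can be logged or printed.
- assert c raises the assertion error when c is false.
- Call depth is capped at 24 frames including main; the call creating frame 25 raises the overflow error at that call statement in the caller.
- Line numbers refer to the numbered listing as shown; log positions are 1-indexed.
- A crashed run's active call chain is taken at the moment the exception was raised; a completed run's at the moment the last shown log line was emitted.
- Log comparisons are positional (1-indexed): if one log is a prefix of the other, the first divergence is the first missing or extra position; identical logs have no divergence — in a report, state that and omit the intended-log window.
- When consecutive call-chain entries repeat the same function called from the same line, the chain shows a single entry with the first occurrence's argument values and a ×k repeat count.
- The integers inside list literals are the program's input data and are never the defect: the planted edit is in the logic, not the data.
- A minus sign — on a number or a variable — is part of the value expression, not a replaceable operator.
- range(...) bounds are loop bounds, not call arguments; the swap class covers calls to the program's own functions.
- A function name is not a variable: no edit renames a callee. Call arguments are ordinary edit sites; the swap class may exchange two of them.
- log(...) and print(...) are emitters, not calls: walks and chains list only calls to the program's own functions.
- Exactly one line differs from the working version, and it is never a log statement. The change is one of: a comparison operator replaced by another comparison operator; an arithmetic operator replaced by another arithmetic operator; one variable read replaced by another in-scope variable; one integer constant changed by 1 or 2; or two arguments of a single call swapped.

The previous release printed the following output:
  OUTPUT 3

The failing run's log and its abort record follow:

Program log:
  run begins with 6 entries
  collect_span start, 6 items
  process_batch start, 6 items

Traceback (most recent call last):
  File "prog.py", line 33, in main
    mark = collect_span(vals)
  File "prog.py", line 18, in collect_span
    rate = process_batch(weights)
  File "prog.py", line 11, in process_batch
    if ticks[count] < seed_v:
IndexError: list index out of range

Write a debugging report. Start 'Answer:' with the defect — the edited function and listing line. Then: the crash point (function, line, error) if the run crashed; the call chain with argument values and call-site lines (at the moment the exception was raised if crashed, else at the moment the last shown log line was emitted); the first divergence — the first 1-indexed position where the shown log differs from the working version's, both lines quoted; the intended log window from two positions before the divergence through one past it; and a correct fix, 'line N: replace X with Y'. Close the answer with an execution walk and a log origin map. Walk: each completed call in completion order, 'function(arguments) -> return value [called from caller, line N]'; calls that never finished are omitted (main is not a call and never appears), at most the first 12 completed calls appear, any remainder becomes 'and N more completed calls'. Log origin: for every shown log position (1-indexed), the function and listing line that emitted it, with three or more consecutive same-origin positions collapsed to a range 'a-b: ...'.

Answer: the defect is in process_batch at line 10.
Key fact: After 3 matching log lines the faulty run goes silent, while the working version continues with 'leaving process_batch with -3'.
Crash: process_batch, line 11, IndexError.
Call chain: main -> collect_span([12, -3, 7, 8, -3, 4]) (called at line 33) -> process_batch([12, -3, 7, 8, -3, 4]) (called at line 18).
First divergence: position 4; the shown log stops at 3 lines while the working version next logs 'leaving process_batch with -3'.
Intended log window:
  2: collect_span start, 6 items
  3: process_batch start, 6 items
  4: leaving process_batch with -3
  5: intermediate pair -3, 5
Execution walk:
  (no call completed)
Log origins:
  1: from main, line 32
  2: from collect_span, line 17
  3: from process_batch, line 8
A correct fix: line 10: replace `-1` with `1`.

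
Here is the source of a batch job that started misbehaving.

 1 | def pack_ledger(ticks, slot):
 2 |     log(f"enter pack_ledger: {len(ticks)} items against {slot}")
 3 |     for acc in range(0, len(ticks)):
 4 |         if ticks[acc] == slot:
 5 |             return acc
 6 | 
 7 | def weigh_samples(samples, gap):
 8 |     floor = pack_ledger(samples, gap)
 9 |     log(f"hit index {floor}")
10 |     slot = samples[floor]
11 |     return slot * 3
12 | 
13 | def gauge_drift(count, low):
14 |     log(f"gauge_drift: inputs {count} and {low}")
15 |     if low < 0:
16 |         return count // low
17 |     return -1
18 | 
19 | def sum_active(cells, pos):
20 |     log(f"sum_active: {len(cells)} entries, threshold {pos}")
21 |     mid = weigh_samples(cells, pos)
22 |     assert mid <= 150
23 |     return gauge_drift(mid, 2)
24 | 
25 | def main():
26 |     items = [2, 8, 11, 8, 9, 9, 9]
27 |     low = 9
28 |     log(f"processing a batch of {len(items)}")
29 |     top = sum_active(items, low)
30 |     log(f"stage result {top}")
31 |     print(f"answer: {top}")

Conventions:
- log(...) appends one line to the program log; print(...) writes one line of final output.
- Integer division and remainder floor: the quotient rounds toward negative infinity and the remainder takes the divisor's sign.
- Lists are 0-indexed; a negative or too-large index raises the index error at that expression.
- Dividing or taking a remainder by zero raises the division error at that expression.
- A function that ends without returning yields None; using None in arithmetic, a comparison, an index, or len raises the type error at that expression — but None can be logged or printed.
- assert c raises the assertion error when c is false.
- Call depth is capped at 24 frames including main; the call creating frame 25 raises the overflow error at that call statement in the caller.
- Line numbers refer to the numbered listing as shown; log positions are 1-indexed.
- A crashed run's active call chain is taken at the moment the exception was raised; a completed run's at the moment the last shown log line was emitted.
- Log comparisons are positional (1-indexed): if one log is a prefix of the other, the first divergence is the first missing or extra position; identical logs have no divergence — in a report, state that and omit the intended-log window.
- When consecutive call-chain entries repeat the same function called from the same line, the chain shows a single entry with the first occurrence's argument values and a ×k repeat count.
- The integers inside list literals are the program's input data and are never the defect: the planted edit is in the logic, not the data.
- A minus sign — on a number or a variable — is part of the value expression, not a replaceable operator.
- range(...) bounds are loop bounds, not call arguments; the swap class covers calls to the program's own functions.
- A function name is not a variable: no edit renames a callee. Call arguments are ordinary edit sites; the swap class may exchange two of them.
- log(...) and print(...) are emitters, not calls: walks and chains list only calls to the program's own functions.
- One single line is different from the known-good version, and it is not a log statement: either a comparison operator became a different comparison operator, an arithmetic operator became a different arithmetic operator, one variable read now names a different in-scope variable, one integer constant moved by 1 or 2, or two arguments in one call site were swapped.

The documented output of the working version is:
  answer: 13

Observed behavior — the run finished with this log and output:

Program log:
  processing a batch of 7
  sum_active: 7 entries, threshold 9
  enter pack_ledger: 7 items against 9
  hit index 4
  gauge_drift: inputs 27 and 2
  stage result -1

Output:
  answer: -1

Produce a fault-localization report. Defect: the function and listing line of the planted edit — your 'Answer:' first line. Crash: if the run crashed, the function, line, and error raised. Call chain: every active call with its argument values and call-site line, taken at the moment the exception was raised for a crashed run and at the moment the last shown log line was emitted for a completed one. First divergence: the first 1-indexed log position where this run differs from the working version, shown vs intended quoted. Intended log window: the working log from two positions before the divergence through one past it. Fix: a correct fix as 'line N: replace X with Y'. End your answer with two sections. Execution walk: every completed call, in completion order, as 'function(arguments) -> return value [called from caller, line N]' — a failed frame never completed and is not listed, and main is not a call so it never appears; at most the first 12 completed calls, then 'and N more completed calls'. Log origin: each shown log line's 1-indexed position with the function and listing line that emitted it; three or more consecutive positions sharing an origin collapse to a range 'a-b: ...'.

Answer: the defect is in gauge_drift at line 15.
Key fact: Log line 6 is where behavior first shows: 'stage result -1' appears instead of 'stage result 13'.
Call chain: main.
First divergence: position 6; shown 'stage result -1' vs intended 'stage result 13'.
Intended log window:
  4: hit index 4
  5: gauge_drift: inputs 27 and 2
  6: stage result 13
Execution walk:
  pack_ledger([2, 8, 11, 8, 9, 9, 9], 9) -> 4  [called from weigh_samples, line 8]
  weigh_samples([2, 8, 11, 8, 9, 9, 9], 9) -> 27  [called from sum_active, line 21]
  gauge_drift(27, 2) -> -1  [called from sum_active, line 23]
  sum_active([2, 8, 11, 8, 9, 9, 9], 9) -> -1  [called from main, line 29]
Origin of each log line:
  1 — main, line 28
  2 — sum_active, line 20
  3 — pack_ledger, line 2
  4 — weigh_samples, line 9
  5 — gauge_drift, line 14
  6 — main, line 30
A correct fix: line 15: replace `<` with `!=`.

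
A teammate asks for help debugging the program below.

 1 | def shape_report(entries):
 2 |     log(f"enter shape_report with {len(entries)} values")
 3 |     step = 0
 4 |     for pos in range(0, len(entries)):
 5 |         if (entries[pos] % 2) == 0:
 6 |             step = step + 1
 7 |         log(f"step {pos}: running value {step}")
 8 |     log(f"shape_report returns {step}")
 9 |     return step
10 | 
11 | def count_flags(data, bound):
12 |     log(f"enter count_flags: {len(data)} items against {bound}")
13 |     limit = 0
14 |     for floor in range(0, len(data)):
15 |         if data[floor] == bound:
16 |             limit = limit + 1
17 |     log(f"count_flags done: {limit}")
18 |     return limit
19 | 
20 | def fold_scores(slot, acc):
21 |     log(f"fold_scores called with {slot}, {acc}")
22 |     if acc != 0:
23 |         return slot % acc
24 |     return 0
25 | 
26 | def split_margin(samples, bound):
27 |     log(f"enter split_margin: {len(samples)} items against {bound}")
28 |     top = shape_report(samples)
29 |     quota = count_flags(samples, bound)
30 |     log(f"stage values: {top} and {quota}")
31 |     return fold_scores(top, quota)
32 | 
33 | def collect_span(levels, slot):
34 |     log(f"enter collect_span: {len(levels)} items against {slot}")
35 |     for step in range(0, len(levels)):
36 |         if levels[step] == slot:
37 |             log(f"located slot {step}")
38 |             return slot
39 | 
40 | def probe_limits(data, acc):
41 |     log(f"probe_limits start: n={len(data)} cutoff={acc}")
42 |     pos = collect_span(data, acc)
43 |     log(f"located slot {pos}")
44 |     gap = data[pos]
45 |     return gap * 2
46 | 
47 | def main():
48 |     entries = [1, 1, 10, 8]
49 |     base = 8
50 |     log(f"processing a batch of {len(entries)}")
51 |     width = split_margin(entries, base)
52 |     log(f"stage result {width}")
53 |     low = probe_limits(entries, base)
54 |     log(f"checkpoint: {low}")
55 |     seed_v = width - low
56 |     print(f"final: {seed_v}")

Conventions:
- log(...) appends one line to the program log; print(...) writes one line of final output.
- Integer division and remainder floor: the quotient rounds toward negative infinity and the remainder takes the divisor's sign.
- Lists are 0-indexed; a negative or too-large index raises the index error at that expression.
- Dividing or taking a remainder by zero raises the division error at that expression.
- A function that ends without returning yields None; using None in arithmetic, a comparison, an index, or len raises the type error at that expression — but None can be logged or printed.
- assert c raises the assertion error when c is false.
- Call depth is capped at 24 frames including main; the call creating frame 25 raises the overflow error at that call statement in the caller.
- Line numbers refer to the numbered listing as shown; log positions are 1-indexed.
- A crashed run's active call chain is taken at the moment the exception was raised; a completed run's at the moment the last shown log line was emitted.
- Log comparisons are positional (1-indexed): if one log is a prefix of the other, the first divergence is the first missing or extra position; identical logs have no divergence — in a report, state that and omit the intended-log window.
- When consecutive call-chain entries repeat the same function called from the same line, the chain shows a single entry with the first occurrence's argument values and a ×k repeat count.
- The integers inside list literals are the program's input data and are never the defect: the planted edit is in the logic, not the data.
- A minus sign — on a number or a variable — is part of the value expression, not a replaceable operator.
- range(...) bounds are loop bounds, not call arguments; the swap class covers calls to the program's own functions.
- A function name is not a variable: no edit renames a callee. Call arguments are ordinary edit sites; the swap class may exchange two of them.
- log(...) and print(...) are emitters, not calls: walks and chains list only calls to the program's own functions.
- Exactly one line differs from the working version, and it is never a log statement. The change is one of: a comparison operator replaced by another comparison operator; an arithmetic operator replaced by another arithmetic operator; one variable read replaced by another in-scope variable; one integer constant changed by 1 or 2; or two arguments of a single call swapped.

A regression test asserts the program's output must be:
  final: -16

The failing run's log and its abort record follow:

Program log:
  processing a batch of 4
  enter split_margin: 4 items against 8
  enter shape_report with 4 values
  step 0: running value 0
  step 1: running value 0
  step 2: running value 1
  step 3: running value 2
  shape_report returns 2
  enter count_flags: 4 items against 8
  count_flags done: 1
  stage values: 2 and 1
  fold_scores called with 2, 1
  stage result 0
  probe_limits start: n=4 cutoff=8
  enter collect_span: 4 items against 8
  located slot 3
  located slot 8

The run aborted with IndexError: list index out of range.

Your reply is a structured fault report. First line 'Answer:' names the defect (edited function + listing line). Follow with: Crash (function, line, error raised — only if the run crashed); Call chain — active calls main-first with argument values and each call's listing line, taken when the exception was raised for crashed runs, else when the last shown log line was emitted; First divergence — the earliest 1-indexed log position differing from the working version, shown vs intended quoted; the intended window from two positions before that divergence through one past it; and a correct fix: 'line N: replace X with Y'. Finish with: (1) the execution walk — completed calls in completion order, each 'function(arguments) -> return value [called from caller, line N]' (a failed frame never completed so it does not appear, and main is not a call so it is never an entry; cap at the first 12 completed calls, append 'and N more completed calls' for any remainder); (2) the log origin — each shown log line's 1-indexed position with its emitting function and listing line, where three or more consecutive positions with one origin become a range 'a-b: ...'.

Answer: the defect is in collect_span at line 38.
Key observation: Everything matches until log position 17, which reads 'located slot 8' in place of 'located slot 3'.
Crash: probe_limits, line 44, IndexError.
Call chain: main -> probe_limits([1, 1, 10, 8], 8) (called at line 53).
First divergence: position 17; shown 'located slot 8' vs intended 'located slot 3'.
Intended log window:
  15: enter collect_span: 4 items against 8
  16: located slot 3
  17: located slot 3
  18: checkpoint: 16
Execution walk:
  shape_report([1, 1, 10, 8]) -> 2  [called from split_margin, line 28]
  count_flags([1, 1, 10, 8], 8) -> 1  [called from split_margin, line 29]
  fold_scores(2, 1) -> 0  [called from split_margin, line 31]
  split_margin([1, 1, 10, 8], 8) -> 0  [called from main, line 51]
  collect_span([1, 1, 10, 8], 8) -> 8  [called from probe_limits, line 42]
Log origins:
  1: logged in main at line 50
  2: logged in split_margin at line 27
  3: logged in shape_report at line 2
  4-7: logged in shape_report at line 7
  8: logged in shape_report at line 8
  9: logged in count_flags at line 12
  10: logged in count_flags at line 17
  11: logged in split_margin at line 30
  12: logged in fold_scores at line 21
  13: logged in main at line 52
  14: logged in probe_limits at line 41
  15: logged in collect_span at line 34
  16: logged in collect_span at line 37
  17: logged in probe_limits at line 43
A correct fix: line 38: replace `slot` with `step`.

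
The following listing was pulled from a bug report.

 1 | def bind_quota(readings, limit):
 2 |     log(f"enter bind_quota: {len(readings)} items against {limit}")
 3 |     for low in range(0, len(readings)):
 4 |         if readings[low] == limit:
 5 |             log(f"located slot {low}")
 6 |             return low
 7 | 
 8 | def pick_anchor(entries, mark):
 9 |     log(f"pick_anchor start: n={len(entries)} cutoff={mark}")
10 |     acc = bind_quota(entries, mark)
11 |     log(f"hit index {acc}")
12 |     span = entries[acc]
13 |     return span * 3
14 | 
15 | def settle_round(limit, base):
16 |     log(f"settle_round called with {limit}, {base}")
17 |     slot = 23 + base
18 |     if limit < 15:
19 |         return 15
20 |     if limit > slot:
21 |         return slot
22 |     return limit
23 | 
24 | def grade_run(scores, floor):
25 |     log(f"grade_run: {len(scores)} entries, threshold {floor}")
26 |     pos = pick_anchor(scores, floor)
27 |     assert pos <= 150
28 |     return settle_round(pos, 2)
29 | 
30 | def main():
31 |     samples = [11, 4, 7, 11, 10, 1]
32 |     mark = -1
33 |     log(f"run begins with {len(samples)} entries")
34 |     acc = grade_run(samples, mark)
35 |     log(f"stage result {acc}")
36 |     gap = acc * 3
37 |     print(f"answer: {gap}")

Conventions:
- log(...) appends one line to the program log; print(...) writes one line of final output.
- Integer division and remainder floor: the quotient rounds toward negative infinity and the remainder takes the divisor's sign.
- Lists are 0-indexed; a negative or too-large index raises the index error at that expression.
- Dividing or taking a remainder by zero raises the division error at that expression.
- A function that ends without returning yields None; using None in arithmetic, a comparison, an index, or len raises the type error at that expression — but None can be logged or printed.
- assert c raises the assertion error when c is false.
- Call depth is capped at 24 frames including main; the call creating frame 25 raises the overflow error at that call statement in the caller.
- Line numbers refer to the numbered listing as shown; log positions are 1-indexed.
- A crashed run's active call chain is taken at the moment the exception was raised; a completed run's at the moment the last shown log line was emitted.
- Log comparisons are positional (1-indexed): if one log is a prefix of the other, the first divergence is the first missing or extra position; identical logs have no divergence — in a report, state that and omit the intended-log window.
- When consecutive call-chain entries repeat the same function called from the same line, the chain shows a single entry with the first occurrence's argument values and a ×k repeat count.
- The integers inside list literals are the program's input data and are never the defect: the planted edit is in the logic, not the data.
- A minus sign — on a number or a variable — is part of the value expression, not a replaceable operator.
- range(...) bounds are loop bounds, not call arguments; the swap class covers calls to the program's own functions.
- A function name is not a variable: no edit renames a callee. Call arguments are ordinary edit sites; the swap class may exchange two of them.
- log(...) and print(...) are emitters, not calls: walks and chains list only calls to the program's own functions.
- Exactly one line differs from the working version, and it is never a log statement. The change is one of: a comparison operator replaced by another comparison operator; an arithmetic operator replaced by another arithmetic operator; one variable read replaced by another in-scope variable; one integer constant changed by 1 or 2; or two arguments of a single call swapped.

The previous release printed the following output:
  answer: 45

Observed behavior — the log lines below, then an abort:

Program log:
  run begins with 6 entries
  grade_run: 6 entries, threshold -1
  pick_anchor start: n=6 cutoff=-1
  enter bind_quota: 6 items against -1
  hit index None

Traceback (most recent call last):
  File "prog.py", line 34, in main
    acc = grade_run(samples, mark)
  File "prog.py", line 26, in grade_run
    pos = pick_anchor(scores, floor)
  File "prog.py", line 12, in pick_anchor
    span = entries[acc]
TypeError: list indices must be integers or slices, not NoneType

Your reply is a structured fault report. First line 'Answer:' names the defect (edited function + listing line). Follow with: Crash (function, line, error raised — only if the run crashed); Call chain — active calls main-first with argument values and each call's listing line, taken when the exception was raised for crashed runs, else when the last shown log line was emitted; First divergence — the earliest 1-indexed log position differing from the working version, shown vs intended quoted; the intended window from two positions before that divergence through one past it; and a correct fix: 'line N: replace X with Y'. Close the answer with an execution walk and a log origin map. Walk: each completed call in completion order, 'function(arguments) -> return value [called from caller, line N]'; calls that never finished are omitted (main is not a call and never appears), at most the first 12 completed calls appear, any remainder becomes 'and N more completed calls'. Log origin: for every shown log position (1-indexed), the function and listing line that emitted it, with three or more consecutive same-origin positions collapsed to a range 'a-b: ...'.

Answer: the defect is in main at line 32.
The tell: The earliest visible damage is log position 2 — 'grade_run: 6 entries, threshold -1' rather than the intended 'grade_run: 6 entries, threshold 1'.
Crash: pick_anchor, line 12, TypeError.
Call chain: main -> grade_run([11, 4, 7, 11, 10, 1], -1) (called at line 34) -> pick_anchor([11, 4, 7, 11, 10, 1], -1) (called at line 26).
First divergence: position 2 — the shown line 'grade_run: 6 entries, threshold -1' should read 'grade_run: 6 entries, threshold 1'.
Intended log window:
  1: run begins with 6 entries
  2: grade_run: 6 entries, threshold 1
  3: pick_anchor start: n=6 cutoff=1
Execution walk:
  bind_quota([11, 4, 7, 11, 10, 1], -1) -> None  [called from pick_anchor, line 10]
Log origins:
  1: emitted by main (line 33)
  2: emitted by grade_run (line 25)
  3: emitted by pick_anchor (line 9)
  4: emitted by bind_quota (line 2)
  5: emitted by pick_anchor (line 11)
A correct fix: line 32: replace `-1` with `1`.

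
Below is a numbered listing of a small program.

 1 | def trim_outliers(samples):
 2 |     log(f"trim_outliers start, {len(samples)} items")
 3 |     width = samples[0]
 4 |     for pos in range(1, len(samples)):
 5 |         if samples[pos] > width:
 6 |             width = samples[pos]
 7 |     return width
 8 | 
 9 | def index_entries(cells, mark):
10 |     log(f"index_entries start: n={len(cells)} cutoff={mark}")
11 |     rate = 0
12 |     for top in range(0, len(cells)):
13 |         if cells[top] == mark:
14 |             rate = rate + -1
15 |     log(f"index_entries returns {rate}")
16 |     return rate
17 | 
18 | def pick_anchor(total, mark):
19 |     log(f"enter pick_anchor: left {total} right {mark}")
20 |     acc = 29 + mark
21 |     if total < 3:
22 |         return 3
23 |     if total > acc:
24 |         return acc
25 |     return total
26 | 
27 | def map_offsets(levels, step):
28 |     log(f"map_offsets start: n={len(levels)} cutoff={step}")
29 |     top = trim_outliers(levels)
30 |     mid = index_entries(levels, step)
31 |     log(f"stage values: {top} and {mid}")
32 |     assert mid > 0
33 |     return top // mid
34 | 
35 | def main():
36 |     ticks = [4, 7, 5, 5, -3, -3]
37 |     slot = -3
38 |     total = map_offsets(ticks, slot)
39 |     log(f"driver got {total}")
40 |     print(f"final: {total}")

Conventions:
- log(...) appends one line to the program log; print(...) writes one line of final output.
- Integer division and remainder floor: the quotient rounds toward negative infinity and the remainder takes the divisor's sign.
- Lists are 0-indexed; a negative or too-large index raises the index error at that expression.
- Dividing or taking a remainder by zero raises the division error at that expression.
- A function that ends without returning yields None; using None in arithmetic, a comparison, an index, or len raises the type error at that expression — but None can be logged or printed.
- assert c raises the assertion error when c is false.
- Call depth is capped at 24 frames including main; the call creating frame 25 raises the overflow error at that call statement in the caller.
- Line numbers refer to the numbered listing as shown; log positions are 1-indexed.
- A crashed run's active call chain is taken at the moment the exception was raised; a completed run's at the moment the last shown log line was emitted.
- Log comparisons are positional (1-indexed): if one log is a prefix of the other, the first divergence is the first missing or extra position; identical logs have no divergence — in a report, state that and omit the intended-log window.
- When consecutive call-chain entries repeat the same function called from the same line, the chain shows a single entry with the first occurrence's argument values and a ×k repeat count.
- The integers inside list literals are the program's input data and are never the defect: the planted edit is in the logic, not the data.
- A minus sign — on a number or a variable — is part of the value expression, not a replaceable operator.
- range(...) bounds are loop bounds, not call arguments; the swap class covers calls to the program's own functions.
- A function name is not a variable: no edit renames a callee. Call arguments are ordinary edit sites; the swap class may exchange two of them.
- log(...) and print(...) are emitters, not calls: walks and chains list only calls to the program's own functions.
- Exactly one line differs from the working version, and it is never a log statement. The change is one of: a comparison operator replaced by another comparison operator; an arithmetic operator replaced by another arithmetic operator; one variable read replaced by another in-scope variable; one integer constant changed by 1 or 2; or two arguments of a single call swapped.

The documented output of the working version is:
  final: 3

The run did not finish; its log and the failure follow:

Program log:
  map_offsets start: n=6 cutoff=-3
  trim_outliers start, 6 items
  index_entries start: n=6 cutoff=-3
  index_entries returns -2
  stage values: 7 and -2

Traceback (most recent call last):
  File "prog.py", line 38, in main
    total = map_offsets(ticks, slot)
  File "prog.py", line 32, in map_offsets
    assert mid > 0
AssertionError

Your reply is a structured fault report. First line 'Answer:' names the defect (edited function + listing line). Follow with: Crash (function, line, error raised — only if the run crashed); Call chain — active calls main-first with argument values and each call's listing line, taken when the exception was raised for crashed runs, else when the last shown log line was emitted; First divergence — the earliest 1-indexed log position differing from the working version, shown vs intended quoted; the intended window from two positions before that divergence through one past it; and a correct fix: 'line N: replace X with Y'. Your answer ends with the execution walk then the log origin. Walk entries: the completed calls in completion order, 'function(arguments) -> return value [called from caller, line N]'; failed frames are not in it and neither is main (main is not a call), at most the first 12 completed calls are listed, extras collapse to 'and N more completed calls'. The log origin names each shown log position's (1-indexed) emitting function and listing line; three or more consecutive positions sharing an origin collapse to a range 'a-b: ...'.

Answer: the defect is in index_entries at line 14.
Key observation: Log line 4 is where behavior first shows: 'index_entries returns -2' appears instead of 'index_entries returns 2'.
Crash: map_offsets, line 32, AssertionError.
Call chain: main -> map_offsets([4, 7, 5, 5, -3, -3], -3) (called at line 38).
First divergence: position 4 — shown 'index_entries returns -2', intended 'index_entries returns 2'.
Intended log window:
  2: trim_outliers start, 6 items
  3: index_entries start: n=6 cutoff=-3
  4: index_entries returns 2
  5: stage values: 7 and 2
Execution walk:
  trim_outliers([4, 7, 5, 5, -3, -3]) -> 7  [called from map_offsets, line 29]
  index_entries([4, 7, 5, 5, -3, -3], -3) -> -2  [called from map_offsets, line 30]
Log origins:
  1: from map_offsets, line 28
  2: from trim_outliers, line 2
  3: from index_entries, line 10
  4: from index_entries, line 15
  5: from map_offsets, line 31
A correct fix: line 14: replace `-1` with `1`.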